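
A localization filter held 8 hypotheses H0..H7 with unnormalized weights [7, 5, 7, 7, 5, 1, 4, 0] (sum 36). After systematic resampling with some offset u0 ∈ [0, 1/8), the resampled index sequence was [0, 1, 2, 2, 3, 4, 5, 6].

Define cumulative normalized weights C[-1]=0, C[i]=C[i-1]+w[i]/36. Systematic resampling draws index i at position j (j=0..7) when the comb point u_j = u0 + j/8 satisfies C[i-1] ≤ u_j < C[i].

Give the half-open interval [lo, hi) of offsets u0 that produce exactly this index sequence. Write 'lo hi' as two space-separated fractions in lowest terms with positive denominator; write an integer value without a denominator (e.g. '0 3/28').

C = [7/36, 1/3, 19/36, 13/18, 31/36, 8/9, 1, 1]
j=0 picked index 0: u0 ∈ [0, 7/36)
j=1 picked index 1: u0 ∈ [5/72, 5/24)
j=2 picked index 2: u0 ∈ [1/12, 5/18)
j=3 picked index 2: u0 ∈ [-1/24, 11/72)
j=4 picked index 3: u0 ∈ [1/36, 2/9)
j=5 picked index 4: u0 ∈ [7/72, 17/72)
j=6 picked index 5: u0 ∈ [1/9, 5/36)
j=7 picked index 6: u0 ∈ [1/72, 1/8)
intersection: [1/9, 1/8)

1/9 1/8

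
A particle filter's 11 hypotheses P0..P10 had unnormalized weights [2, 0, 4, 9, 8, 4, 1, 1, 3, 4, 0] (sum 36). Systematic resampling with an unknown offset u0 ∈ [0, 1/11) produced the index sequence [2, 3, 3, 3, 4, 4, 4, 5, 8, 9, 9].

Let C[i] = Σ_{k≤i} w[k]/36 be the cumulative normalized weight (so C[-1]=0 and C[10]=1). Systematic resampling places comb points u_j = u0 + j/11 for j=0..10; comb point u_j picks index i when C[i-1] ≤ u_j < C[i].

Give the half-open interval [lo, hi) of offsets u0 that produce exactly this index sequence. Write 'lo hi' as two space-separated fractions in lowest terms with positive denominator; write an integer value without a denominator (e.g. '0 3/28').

C = [1/18, 1/18, 1/6, 5/12, 23/36, 3/4, 7/9, 29/36, 8/9, 1, 1]
j=0 picked index 2: u0 ∈ [1/18, 1/6)
j=1 picked index 3: u0 ∈ [5/66, 43/132)
j=2 picked index 3: u0 ∈ [-1/66, 31/132)
j=3 picked index 3: u0 ∈ [-7/66, 19/132)
j=4 picked index 4: u0 ∈ [7/132, 109/396)
j=5 picked index 4: u0 ∈ [-5/132, 73/396)
j=6 picked index 4: u0 ∈ [-17/132, 37/396)
j=7 picked index 5: u0 ∈ [1/396, 5/44)
j=8 picked index 8: u0 ∈ [31/396, 16/99)
j=9 picked index 9: u0 ∈ [7/99, 2/11)
j=10 picked index 9: u0 ∈ [-2/99, 1/11)
intersection: [31/396, 1/11)

31/396 1/11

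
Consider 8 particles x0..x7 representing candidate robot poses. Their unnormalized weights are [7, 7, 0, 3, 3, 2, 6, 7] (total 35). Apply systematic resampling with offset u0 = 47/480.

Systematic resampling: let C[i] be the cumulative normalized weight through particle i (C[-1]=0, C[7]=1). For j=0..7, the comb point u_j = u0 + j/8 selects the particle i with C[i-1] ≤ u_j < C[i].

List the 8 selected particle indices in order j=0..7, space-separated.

C = [1/5, 2/5, 2/5, 17/35, 4/7, 22/35, 4/5, 1]
j=0: u_0=47/480 ∈ [0, 1/5) → index 0
j=1: u_1=107/480 ∈ [1/5, 2/5) → index 1
j=2: u_2=167/480 ∈ [1/5, 2/5) → index 1
j=3: u_3=227/480 ∈ [2/5, 17/35) → index 3
j=4: u_4=287/480 ∈ [4/7, 22/35) → index 5
j=5: u_5=347/480 ∈ [22/35, 4/5) → index 6
j=6: u_6=407/480 ∈ [4/5, 1) → index 7
j=7: u_7=467/480 ∈ [4/5, 1) → index 7

0 1 1 3 5 6 7 7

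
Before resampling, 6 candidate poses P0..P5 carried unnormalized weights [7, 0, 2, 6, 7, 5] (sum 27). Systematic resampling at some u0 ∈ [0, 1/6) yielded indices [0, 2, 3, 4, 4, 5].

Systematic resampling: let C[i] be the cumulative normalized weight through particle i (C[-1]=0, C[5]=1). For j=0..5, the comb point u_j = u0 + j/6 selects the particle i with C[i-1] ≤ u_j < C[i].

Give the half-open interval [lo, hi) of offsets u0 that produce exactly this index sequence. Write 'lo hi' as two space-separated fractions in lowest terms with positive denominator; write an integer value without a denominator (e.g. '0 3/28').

C = [7/27, 7/27, 1/3, 5/9, 22/27, 1]
j=0 picked index 0: u0 ∈ [0, 7/27)
j=1 picked index 2: u0 ∈ [5/54, 1/6)
j=2 picked index 3: u0 ∈ [0, 2/9)
j=3 picked index 4: u0 ∈ [1/18, 17/54)
j=4 picked index 4: u0 ∈ [-1/9, 4/27)
j=5 picked index 5: u0 ∈ [-1/54, 1/6)
intersection: [5/54, 4/27)

5/54 4/27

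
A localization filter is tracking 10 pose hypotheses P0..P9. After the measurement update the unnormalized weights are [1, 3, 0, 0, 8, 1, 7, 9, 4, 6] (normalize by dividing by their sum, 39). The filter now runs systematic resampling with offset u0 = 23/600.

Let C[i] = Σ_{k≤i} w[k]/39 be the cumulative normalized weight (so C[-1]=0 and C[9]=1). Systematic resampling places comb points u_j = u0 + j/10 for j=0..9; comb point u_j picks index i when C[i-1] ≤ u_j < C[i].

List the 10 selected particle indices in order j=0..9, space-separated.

C = [1/39, 4/39, 4/39, 4/39, 4/13, 1/3, 20/39, 29/39, 11/13, 1]
j=0: u_0=23/600 ∈ [1/39, 4/39) → index 1
j=1: u_1=83/600 ∈ [4/39, 4/13) → index 4
j=2: u_2=143/600 ∈ [4/39, 4/13) → index 4
j=3: u_3=203/600 ∈ [1/3, 20/39) → index 6
j=4: u_4=263/600 ∈ [1/3, 20/39) → index 6
j=5: u_5=323/600 ∈ [20/39, 29/39) → index 7
j=6: u_6=383/600 ∈ [20/39, 29/39) → index 7
j=7: u_7=443/600 ∈ [20/39, 29/39) → index 7
j=8: u_8=503/600 ∈ [29/39, 11/13) → index 8
j=9: u_9=563/600 ∈ [11/13, 1) → index 9

1 4 4 6 6 7 7 7 8 9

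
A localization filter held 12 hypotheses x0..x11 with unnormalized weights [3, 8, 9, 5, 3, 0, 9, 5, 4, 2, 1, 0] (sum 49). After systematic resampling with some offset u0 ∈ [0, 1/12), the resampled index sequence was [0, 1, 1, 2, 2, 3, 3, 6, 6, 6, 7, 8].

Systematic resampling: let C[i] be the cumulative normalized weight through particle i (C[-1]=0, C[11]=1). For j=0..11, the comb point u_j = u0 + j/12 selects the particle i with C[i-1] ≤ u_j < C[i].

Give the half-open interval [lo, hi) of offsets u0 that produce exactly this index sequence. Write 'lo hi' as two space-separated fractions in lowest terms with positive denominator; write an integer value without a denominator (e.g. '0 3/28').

0 1/196

C = [3/49, 11/49, 20/49, 25/49, 4/7, 4/7, 37/49, 6/7, 46/49, 48/49, 1, 1]
j=0 picked index 0: u0 ∈ [0, 3/49)
j=1 picked index 1: u0 ∈ [-13/588, 83/588)
j=2 picked index 1: u0 ∈ [-31/294, 17/294)
j=3 picked index 2: u0 ∈ [-5/196, 31/196)
j=4 picked index 2: u0 ∈ [-16/147, 11/147)
j=5 picked index 3: u0 ∈ [-5/588, 55/588)
j=6 picked index 3: u0 ∈ [-9/98, 1/98)
j=7 picked index 6: u0 ∈ [-1/84, 101/588)
j=8 picked index 6: u0 ∈ [-2/21, 13/147)
j=9 picked index 6: u0 ∈ [-5/28, 1/196)
j=10 picked index 7: u0 ∈ [-23/294, 1/42)
j=11 picked index 8: u0 ∈ [-5/84, 13/588)
intersection: [0, 1/196)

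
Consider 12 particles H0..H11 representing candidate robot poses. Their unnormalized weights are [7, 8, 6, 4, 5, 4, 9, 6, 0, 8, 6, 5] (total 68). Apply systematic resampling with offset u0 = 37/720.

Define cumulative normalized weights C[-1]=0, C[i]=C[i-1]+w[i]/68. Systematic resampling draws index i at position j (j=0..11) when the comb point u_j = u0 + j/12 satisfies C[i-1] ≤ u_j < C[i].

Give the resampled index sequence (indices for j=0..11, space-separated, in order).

0 1 1 2 4 5 6 7 7 9 10 11

C = [7/68, 15/68, 21/68, 25/68, 15/34, 1/2, 43/68, 49/68, 49/68, 57/68, 63/68, 1]
j=0: u_0=37/720 ∈ [0, 7/68) → index 0
j=1: u_1=97/720 ∈ [7/68, 15/68) → index 1
j=2: u_2=157/720 ∈ [7/68, 15/68) → index 1
j=3: u_3=217/720 ∈ [15/68, 21/68) → index 2
j=4: u_4=277/720 ∈ [25/68, 15/34) → index 4
j=5: u_5=337/720 ∈ [15/34, 1/2) → index 5
j=6: u_6=397/720 ∈ [1/2, 43/68) → index 6
j=7: u_7=457/720 ∈ [43/68, 49/68) → index 7
j=8: u_8=517/720 ∈ [43/68, 49/68) → index 7
j=9: u_9=577/720 ∈ [49/68, 57/68) → index 9
j=10: u_10=637/720 ∈ [57/68, 63/68) → index 10
j=11: u_11=697/720 ∈ [63/68, 1) → index 11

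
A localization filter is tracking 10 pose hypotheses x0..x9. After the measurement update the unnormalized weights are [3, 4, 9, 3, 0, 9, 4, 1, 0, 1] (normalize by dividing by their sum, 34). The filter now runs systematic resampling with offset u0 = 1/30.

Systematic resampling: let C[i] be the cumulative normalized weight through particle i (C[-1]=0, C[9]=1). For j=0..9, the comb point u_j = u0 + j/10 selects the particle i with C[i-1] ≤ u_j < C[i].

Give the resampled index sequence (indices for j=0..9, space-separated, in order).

0 1 2 2 2 3 5 5 6 6

C = [3/34, 7/34, 8/17, 19/34, 19/34, 14/17, 16/17, 33/34, 33/34, 1]
j=0: u_0=1/30 ∈ [0, 3/34) → index 0
j=1: u_1=2/15 ∈ [3/34, 7/34) → index 1
j=2: u_2=7/30 ∈ [7/34, 8/17) → index 2
j=3: u_3=1/3 ∈ [7/34, 8/17) → index 2
j=4: u_4=13/30 ∈ [7/34, 8/17) → index 2
j=5: u_5=8/15 ∈ [8/17, 19/34) → index 3
j=6: u_6=19/30 ∈ [19/34, 14/17) → index 5
j=7: u_7=11/15 ∈ [19/34, 14/17) → index 5
j=8: u_8=5/6 ∈ [14/17, 16/17) → index 6
j=9: u_9=14/15 ∈ [14/17, 16/17) → index 6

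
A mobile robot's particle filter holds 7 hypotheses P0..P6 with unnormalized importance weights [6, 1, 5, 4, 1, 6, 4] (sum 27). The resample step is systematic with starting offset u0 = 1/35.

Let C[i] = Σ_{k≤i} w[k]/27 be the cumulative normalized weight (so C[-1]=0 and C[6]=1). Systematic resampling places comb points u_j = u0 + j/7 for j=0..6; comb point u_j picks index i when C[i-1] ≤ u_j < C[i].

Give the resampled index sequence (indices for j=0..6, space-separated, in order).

0 0 2 3 4 5 6

C = [2/9, 7/27, 4/9, 16/27, 17/27, 23/27, 1]
j=0: u_0=1/35 ∈ [0, 2/9) → index 0
j=1: u_1=6/35 ∈ [0, 2/9) → index 0
j=2: u_2=11/35 ∈ [7/27, 4/9) → index 2
j=3: u_3=16/35 ∈ [4/9, 16/27) → index 3
j=4: u_4=3/5 ∈ [16/27, 17/27) → index 4
j=5: u_5=26/35 ∈ [17/27, 23/27) → index 5
j=6: u_6=31/35 ∈ [23/27, 1) → index 6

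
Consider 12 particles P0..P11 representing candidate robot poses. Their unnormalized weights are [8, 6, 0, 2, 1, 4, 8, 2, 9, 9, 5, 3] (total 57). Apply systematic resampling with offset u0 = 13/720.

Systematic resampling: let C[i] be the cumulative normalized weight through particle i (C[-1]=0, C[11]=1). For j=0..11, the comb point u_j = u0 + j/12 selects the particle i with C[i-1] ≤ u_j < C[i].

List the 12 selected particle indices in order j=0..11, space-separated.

C = [8/57, 14/57, 14/57, 16/57, 17/57, 7/19, 29/57, 31/57, 40/57, 49/57, 18/19, 1]
j=0: u_0=13/720 ∈ [0, 8/57) → index 0
j=1: u_1=73/720 ∈ [0, 8/57) → index 0
j=2: u_2=133/720 ∈ [8/57, 14/57) → index 1
j=3: u_3=193/720 ∈ [14/57, 16/57) → index 3
j=4: u_4=253/720 ∈ [17/57, 7/19) → index 5
j=5: u_5=313/720 ∈ [7/19, 29/57) → index 6
j=6: u_6=373/720 ∈ [29/57, 31/57) → index 7
j=7: u_7=433/720 ∈ [31/57, 40/57) → index 8
j=8: u_8=493/720 ∈ [31/57, 40/57) → index 8
j=9: u_9=553/720 ∈ [40/57, 49/57) → index 9
j=10: u_10=613/720 ∈ [40/57, 49/57) → index 9
j=11: u_11=673/720 ∈ [49/57, 18/19) → index 10

0 0 1 3 5 6 7 8 8 9 9 10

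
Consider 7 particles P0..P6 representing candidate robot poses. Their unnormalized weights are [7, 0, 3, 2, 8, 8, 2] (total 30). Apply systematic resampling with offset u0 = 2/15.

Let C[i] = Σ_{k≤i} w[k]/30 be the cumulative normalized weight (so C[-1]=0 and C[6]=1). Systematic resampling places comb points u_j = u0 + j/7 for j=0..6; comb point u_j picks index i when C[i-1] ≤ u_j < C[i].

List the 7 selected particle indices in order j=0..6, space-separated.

C = [7/30, 7/30, 1/3, 2/5, 2/3, 14/15, 1]
j=0: u_0=2/15 ∈ [0, 7/30) → index 0
j=1: u_1=29/105 ∈ [7/30, 1/3) → index 2
j=2: u_2=44/105 ∈ [2/5, 2/3) → index 4
j=3: u_3=59/105 ∈ [2/5, 2/3) → index 4
j=4: u_4=74/105 ∈ [2/3, 14/15) → index 5
j=5: u_5=89/105 ∈ [2/3, 14/15) → index 5
j=6: u_6=104/105 ∈ [14/15, 1) → index 6

0 2 4 4 5 5 6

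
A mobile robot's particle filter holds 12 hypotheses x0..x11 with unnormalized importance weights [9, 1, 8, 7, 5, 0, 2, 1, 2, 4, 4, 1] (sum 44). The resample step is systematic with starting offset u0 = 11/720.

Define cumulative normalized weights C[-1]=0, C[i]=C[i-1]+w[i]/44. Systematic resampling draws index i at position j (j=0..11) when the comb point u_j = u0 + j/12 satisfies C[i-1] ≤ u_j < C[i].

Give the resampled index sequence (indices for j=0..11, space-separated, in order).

0 0 0 2 2 3 3 4 6 8 9 10

C = [9/44, 5/22, 9/22, 25/44, 15/22, 15/22, 8/11, 3/4, 35/44, 39/44, 43/44, 1]
j=0: u_0=11/720 ∈ [0, 9/44) → index 0
j=1: u_1=71/720 ∈ [0, 9/44) → index 0
j=2: u_2=131/720 ∈ [0, 9/44) → index 0
j=3: u_3=191/720 ∈ [5/22, 9/22) → index 2
j=4: u_4=251/720 ∈ [5/22, 9/22) → index 2
j=5: u_5=311/720 ∈ [9/22, 25/44) → index 3
j=6: u_6=371/720 ∈ [9/22, 25/44) → index 3
j=7: u_7=431/720 ∈ [25/44, 15/22) → index 4
j=8: u_8=491/720 ∈ [15/22, 8/11) → index 6
j=9: u_9=551/720 ∈ [3/4, 35/44) → index 8
j=10: u_10=611/720 ∈ [35/44, 39/44) → index 9
j=11: u_11=671/720 ∈ [39/44, 43/44) → index 10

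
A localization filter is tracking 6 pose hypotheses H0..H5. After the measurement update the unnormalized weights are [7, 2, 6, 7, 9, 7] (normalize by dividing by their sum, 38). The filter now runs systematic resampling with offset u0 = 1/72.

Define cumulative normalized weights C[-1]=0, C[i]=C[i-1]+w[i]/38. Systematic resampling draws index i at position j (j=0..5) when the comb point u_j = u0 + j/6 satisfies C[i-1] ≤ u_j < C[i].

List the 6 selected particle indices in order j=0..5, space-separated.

C = [7/38, 9/38, 15/38, 11/19, 31/38, 1]
j=0: u_0=1/72 ∈ [0, 7/38) → index 0
j=1: u_1=13/72 ∈ [0, 7/38) → index 0
j=2: u_2=25/72 ∈ [9/38, 15/38) → index 2
j=3: u_3=37/72 ∈ [15/38, 11/19) → index 3
j=4: u_4=49/72 ∈ [11/19, 31/38) → index 4
j=5: u_5=61/72 ∈ [31/38, 1) → index 5

0 0 2 3 4 5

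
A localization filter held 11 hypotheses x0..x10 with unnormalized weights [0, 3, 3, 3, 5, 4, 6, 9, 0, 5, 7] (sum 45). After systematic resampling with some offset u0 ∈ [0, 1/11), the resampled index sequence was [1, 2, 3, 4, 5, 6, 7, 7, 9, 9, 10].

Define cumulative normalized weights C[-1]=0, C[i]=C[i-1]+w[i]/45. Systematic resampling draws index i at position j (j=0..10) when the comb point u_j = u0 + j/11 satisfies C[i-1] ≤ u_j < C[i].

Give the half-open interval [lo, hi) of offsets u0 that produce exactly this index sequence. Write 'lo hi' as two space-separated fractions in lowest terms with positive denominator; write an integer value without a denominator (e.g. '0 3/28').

1/165 1/55

C = [0, 1/15, 2/15, 1/5, 14/45, 2/5, 8/15, 11/15, 11/15, 38/45, 1]
j=0 picked index 1: u0 ∈ [0, 1/15)
j=1 picked index 2: u0 ∈ [-4/165, 7/165)
j=2 picked index 3: u0 ∈ [-8/165, 1/55)
j=3 picked index 4: u0 ∈ [-4/55, 19/495)
j=4 picked index 5: u0 ∈ [-26/495, 2/55)
j=5 picked index 6: u0 ∈ [-3/55, 13/165)
j=6 picked index 7: u0 ∈ [-2/165, 31/165)
j=7 picked index 7: u0 ∈ [-17/165, 16/165)
j=8 picked index 9: u0 ∈ [1/165, 58/495)
j=9 picked index 9: u0 ∈ [-14/165, 13/495)
j=10 picked index 10: u0 ∈ [-32/495, 1/11)
intersection: [1/165, 1/55)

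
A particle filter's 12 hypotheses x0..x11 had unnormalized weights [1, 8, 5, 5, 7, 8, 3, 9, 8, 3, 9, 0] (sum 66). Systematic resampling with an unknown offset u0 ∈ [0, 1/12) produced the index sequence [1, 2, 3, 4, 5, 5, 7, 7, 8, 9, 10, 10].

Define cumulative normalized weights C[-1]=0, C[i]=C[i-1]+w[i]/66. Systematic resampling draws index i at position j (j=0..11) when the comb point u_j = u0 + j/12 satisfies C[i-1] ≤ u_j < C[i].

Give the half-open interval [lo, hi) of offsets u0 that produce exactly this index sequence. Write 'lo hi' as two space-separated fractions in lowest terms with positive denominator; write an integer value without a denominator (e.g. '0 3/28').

3/44 1/12

C = [1/66, 3/22, 7/33, 19/66, 13/33, 17/33, 37/66, 23/33, 9/11, 19/22, 1, 1]
j=0 picked index 1: u0 ∈ [1/66, 3/22)
j=1 picked index 2: u0 ∈ [7/132, 17/132)
j=2 picked index 3: u0 ∈ [1/22, 4/33)
j=3 picked index 4: u0 ∈ [5/132, 19/132)
j=4 picked index 5: u0 ∈ [2/33, 2/11)
j=5 picked index 5: u0 ∈ [-1/44, 13/132)
j=6 picked index 7: u0 ∈ [2/33, 13/66)
j=7 picked index 7: u0 ∈ [-1/44, 5/44)
j=8 picked index 8: u0 ∈ [1/33, 5/33)
j=9 picked index 9: u0 ∈ [3/44, 5/44)
j=10 picked index 10: u0 ∈ [1/33, 1/6)
j=11 picked index 10: u0 ∈ [-7/132, 1/12)
intersection: [3/44, 1/12)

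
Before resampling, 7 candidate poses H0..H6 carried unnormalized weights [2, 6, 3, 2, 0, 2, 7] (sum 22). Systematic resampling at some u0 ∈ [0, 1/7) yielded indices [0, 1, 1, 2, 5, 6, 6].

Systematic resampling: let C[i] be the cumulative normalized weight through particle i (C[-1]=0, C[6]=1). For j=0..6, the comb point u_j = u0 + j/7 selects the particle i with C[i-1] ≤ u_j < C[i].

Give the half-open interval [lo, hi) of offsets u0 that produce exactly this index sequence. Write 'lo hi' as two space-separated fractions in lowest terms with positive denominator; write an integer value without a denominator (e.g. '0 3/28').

C = [1/11, 4/11, 1/2, 13/22, 13/22, 15/22, 1]
j=0 picked index 0: u0 ∈ [0, 1/11)
j=1 picked index 1: u0 ∈ [-4/77, 17/77)
j=2 picked index 1: u0 ∈ [-15/77, 6/77)
j=3 picked index 2: u0 ∈ [-5/77, 1/14)
j=4 picked index 5: u0 ∈ [3/154, 17/154)
j=5 picked index 6: u0 ∈ [-5/154, 2/7)
j=6 picked index 6: u0 ∈ [-27/154, 1/7)
intersection: [3/154, 1/14)

3/154 1/14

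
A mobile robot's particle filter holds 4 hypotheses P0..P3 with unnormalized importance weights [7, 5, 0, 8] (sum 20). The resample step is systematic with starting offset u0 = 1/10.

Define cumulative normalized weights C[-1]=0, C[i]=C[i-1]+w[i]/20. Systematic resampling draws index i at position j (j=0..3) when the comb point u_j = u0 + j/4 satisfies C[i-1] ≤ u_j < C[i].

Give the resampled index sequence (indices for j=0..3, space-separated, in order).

0 1 3 3

C = [7/20, 3/5, 3/5, 1]
j=0: u_0=1/10 ∈ [0, 7/20) → index 0
j=1: u_1=7/20 ∈ [7/20, 3/5) → index 1
j=2: u_2=3/5 ∈ [3/5, 1) → index 3
j=3: u_3=17/20 ∈ [3/5, 1) → index 3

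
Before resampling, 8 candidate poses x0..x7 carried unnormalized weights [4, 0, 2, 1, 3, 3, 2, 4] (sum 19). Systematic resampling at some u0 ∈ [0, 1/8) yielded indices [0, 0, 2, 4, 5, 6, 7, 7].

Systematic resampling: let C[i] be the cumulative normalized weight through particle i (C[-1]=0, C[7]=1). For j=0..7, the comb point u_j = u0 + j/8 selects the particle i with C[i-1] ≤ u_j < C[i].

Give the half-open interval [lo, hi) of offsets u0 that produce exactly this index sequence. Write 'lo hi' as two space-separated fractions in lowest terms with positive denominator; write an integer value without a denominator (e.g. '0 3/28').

C = [4/19, 4/19, 6/19, 7/19, 10/19, 13/19, 15/19, 1]
j=0 picked index 0: u0 ∈ [0, 4/19)
j=1 picked index 0: u0 ∈ [-1/8, 13/152)
j=2 picked index 2: u0 ∈ [-3/76, 5/76)
j=3 picked index 4: u0 ∈ [-1/152, 23/152)
j=4 picked index 5: u0 ∈ [1/38, 7/38)
j=5 picked index 6: u0 ∈ [9/152, 25/152)
j=6 picked index 7: u0 ∈ [3/76, 1/4)
j=7 picked index 7: u0 ∈ [-13/152, 1/8)
intersection: [9/152, 5/76)

9/152 5/76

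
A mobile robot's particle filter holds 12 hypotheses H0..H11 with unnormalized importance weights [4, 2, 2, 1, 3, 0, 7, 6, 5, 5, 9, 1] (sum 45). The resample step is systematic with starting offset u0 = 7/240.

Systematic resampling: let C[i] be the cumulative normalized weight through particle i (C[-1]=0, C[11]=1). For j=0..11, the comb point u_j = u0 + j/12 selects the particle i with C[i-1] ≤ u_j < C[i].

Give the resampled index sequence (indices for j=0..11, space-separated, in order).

C = [4/45, 2/15, 8/45, 1/5, 4/15, 4/15, 19/45, 5/9, 2/3, 7/9, 44/45, 1]
j=0: u_0=7/240 ∈ [0, 4/45) → index 0
j=1: u_1=9/80 ∈ [4/45, 2/15) → index 1
j=2: u_2=47/240 ∈ [8/45, 1/5) → index 3
j=3: u_3=67/240 ∈ [4/15, 19/45) → index 6
j=4: u_4=29/80 ∈ [4/15, 19/45) → index 6
j=5: u_5=107/240 ∈ [19/45, 5/9) → index 7
j=6: u_6=127/240 ∈ [19/45, 5/9) → index 7
j=7: u_7=49/80 ∈ [5/9, 2/3) → index 8
j=8: u_8=167/240 ∈ [2/3, 7/9) → index 9
j=9: u_9=187/240 ∈ [7/9, 44/45) → index 10
j=10: u_10=69/80 ∈ [7/9, 44/45) → index 10
j=11: u_11=227/240 ∈ [7/9, 44/45) → index 10

0 1 3 6 6 7 7 8 9 10 10 10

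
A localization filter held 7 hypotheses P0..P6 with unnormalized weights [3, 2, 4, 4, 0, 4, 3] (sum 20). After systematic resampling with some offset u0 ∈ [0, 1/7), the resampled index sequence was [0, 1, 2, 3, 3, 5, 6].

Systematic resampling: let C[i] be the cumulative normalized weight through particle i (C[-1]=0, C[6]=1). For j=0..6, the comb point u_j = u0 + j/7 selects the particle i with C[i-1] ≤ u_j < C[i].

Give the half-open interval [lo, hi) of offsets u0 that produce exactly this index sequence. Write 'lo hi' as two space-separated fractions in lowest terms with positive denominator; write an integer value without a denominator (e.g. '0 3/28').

3/140 11/140

C = [3/20, 1/4, 9/20, 13/20, 13/20, 17/20, 1]
j=0 picked index 0: u0 ∈ [0, 3/20)
j=1 picked index 1: u0 ∈ [1/140, 3/28)
j=2 picked index 2: u0 ∈ [-1/28, 23/140)
j=3 picked index 3: u0 ∈ [3/140, 31/140)
j=4 picked index 3: u0 ∈ [-17/140, 11/140)
j=5 picked index 5: u0 ∈ [-9/140, 19/140)
j=6 picked index 6: u0 ∈ [-1/140, 1/7)
intersection: [3/140, 11/140)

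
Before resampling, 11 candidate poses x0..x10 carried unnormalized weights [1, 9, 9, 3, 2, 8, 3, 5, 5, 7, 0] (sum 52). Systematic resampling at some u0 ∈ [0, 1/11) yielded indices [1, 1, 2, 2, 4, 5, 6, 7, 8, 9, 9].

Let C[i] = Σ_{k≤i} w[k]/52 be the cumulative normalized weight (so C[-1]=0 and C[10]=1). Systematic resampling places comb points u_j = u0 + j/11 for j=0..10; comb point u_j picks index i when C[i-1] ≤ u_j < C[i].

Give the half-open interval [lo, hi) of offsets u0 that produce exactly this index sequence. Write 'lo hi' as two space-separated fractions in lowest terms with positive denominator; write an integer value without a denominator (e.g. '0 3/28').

C = [1/52, 5/26, 19/52, 11/26, 6/13, 8/13, 35/52, 10/13, 45/52, 1, 1]
j=0 picked index 1: u0 ∈ [1/52, 5/26)
j=1 picked index 1: u0 ∈ [-41/572, 29/286)
j=2 picked index 2: u0 ∈ [3/286, 105/572)
j=3 picked index 2: u0 ∈ [-23/286, 53/572)
j=4 picked index 4: u0 ∈ [17/286, 14/143)
j=5 picked index 5: u0 ∈ [1/143, 23/143)
j=6 picked index 6: u0 ∈ [10/143, 73/572)
j=7 picked index 7: u0 ∈ [21/572, 19/143)
j=8 picked index 8: u0 ∈ [6/143, 79/572)
j=9 picked index 9: u0 ∈ [27/572, 2/11)
j=10 picked index 9: u0 ∈ [-25/572, 1/11)
intersection: [10/143, 1/11)

10/143 1/11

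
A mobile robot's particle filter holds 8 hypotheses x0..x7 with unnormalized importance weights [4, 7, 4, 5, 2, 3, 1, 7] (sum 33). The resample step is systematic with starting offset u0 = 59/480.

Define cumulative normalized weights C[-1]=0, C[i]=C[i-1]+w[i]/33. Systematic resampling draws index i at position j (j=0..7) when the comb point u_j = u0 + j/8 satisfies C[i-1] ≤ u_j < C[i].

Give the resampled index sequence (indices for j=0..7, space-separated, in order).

1 1 2 3 4 5 7 7

C = [4/33, 1/3, 5/11, 20/33, 2/3, 25/33, 26/33, 1]
j=0: u_0=59/480 ∈ [4/33, 1/3) → index 1
j=1: u_1=119/480 ∈ [4/33, 1/3) → index 1
j=2: u_2=179/480 ∈ [1/3, 5/11) → index 2
j=3: u_3=239/480 ∈ [5/11, 20/33) → index 3
j=4: u_4=299/480 ∈ [20/33, 2/3) → index 4
j=5: u_5=359/480 ∈ [2/3, 25/33) → index 5
j=6: u_6=419/480 ∈ [26/33, 1) → index 7
j=7: u_7=479/480 ∈ [26/33, 1) → index 7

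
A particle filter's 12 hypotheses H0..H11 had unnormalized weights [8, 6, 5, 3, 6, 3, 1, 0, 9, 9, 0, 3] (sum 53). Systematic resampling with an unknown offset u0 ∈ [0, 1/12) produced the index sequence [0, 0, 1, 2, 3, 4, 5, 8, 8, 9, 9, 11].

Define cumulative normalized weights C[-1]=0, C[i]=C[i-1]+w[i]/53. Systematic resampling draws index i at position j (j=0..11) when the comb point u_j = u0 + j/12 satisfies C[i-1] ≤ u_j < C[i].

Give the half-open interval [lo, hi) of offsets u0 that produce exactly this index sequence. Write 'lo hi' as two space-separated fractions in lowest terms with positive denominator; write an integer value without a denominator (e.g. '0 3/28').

C = [8/53, 14/53, 19/53, 22/53, 28/53, 31/53, 32/53, 32/53, 41/53, 50/53, 50/53, 1]
j=0 picked index 0: u0 ∈ [0, 8/53)
j=1 picked index 0: u0 ∈ [-1/12, 43/636)
j=2 picked index 1: u0 ∈ [-5/318, 31/318)
j=3 picked index 2: u0 ∈ [3/212, 23/212)
j=4 picked index 3: u0 ∈ [4/159, 13/159)
j=5 picked index 4: u0 ∈ [-1/636, 71/636)
j=6 picked index 5: u0 ∈ [3/106, 9/106)
j=7 picked index 8: u0 ∈ [13/636, 121/636)
j=8 picked index 8: u0 ∈ [-10/159, 17/159)
j=9 picked index 9: u0 ∈ [5/212, 41/212)
j=10 picked index 9: u0 ∈ [-19/318, 35/318)
j=11 picked index 11: u0 ∈ [17/636, 1/12)
intersection: [3/106, 43/636)

3/106 43/636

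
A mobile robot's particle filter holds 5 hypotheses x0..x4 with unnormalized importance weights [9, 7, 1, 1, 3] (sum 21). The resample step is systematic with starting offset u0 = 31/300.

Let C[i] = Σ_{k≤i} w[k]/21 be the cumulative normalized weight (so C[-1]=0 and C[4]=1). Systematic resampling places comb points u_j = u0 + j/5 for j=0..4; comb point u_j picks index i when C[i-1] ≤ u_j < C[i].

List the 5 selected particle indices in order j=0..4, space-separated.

0 0 1 1 4

C = [3/7, 16/21, 17/21, 6/7, 1]
j=0: u_0=31/300 ∈ [0, 3/7) → index 0
j=1: u_1=91/300 ∈ [0, 3/7) → index 0
j=2: u_2=151/300 ∈ [3/7, 16/21) → index 1
j=3: u_3=211/300 ∈ [3/7, 16/21) → index 1
j=4: u_4=271/300 ∈ [6/7, 1) → index 4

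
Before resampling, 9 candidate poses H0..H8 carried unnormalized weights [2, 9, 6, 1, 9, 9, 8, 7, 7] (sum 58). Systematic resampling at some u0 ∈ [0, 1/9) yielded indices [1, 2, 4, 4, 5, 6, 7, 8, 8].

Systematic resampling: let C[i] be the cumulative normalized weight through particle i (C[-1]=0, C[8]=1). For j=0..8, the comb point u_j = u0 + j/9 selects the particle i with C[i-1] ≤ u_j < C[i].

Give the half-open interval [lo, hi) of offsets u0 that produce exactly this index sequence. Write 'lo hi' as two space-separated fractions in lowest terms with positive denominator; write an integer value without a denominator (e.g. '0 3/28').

C = [1/29, 11/58, 17/58, 9/29, 27/58, 18/29, 22/29, 51/58, 1]
j=0 picked index 1: u0 ∈ [1/29, 11/58)
j=1 picked index 2: u0 ∈ [41/522, 95/522)
j=2 picked index 4: u0 ∈ [23/261, 127/522)
j=3 picked index 4: u0 ∈ [-2/87, 23/174)
j=4 picked index 5: u0 ∈ [11/522, 46/261)
j=5 picked index 6: u0 ∈ [17/261, 53/261)
j=6 picked index 7: u0 ∈ [8/87, 37/174)
j=7 picked index 8: u0 ∈ [53/522, 2/9)
j=8 picked index 8: u0 ∈ [-5/522, 1/9)
intersection: [53/522, 1/9)

53/522 1/9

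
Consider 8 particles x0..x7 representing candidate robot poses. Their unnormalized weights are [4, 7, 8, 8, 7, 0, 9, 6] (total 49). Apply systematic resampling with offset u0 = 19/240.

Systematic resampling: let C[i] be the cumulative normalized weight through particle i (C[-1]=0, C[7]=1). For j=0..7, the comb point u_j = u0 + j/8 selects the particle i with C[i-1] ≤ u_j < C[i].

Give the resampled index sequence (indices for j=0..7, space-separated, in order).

0 1 2 3 4 6 6 7

C = [4/49, 11/49, 19/49, 27/49, 34/49, 34/49, 43/49, 1]
j=0: u_0=19/240 ∈ [0, 4/49) → index 0
j=1: u_1=49/240 ∈ [4/49, 11/49) → index 1
j=2: u_2=79/240 ∈ [11/49, 19/49) → index 2
j=3: u_3=109/240 ∈ [19/49, 27/49) → index 3
j=4: u_4=139/240 ∈ [27/49, 34/49) → index 4
j=5: u_5=169/240 ∈ [34/49, 43/49) → index 6
j=6: u_6=199/240 ∈ [34/49, 43/49) → index 6
j=7: u_7=229/240 ∈ [43/49, 1) → index 7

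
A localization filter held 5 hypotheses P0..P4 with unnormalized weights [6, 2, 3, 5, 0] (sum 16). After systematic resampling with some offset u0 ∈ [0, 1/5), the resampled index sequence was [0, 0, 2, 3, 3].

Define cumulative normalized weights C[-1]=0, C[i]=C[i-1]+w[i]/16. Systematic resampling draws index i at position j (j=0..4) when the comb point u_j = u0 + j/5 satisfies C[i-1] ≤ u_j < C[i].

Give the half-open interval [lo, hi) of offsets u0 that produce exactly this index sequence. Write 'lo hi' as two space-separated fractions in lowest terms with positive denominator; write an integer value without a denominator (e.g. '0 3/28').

C = [3/8, 1/2, 11/16, 1, 1]
j=0 picked index 0: u0 ∈ [0, 3/8)
j=1 picked index 0: u0 ∈ [-1/5, 7/40)
j=2 picked index 2: u0 ∈ [1/10, 23/80)
j=3 picked index 3: u0 ∈ [7/80, 2/5)
j=4 picked index 3: u0 ∈ [-9/80, 1/5)
intersection: [1/10, 7/40)

1/10 7/40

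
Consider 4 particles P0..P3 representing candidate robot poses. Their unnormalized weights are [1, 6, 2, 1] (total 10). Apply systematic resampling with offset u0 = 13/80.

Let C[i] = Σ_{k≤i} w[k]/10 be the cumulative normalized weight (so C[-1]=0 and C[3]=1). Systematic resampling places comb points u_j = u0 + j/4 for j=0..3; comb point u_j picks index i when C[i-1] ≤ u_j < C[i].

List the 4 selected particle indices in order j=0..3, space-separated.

1 1 1 3

C = [1/10, 7/10, 9/10, 1]
j=0: u_0=13/80 ∈ [1/10, 7/10) → index 1
j=1: u_1=33/80 ∈ [1/10, 7/10) → index 1
j=2: u_2=53/80 ∈ [1/10, 7/10) → index 1
j=3: u_3=73/80 ∈ [9/10, 1) → index 3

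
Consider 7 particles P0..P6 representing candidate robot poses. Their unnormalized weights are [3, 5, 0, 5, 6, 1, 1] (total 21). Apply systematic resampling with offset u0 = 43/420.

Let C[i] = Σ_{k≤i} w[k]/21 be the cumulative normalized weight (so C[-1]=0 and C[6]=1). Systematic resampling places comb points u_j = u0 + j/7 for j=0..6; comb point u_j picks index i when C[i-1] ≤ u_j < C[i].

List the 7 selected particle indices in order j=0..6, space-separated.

0 1 3 3 4 4 6

C = [1/7, 8/21, 8/21, 13/21, 19/21, 20/21, 1]
j=0: u_0=43/420 ∈ [0, 1/7) → index 0
j=1: u_1=103/420 ∈ [1/7, 8/21) → index 1
j=2: u_2=163/420 ∈ [8/21, 13/21) → index 3
j=3: u_3=223/420 ∈ [8/21, 13/21) → index 3
j=4: u_4=283/420 ∈ [13/21, 19/21) → index 4
j=5: u_5=49/60 ∈ [13/21, 19/21) → index 4
j=6: u_6=403/420 ∈ [20/21, 1) → index 6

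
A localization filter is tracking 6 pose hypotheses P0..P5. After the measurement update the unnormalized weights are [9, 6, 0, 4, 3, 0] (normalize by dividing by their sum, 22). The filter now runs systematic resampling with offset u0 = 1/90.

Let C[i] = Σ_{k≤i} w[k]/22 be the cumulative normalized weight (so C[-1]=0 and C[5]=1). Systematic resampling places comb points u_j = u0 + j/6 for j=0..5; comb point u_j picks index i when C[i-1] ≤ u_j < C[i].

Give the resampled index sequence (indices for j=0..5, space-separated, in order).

0 0 0 1 1 3

C = [9/22, 15/22, 15/22, 19/22, 1, 1]
j=0: u_0=1/90 ∈ [0, 9/22) → index 0
j=1: u_1=8/45 ∈ [0, 9/22) → index 0
j=2: u_2=31/90 ∈ [0, 9/22) → index 0
j=3: u_3=23/45 ∈ [9/22, 15/22) → index 1
j=4: u_4=61/90 ∈ [9/22, 15/22) → index 1
j=5: u_5=38/45 ∈ [15/22, 19/22) → index 3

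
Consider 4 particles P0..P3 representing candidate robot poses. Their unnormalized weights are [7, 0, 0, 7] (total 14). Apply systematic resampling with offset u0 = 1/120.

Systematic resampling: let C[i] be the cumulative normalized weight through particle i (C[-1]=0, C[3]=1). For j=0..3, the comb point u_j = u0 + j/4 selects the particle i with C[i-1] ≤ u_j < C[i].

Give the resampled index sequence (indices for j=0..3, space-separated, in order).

C = [1/2, 1/2, 1/2, 1]
j=0: u_0=1/120 ∈ [0, 1/2) → index 0
j=1: u_1=31/120 ∈ [0, 1/2) → index 0
j=2: u_2=61/120 ∈ [1/2, 1) → index 3
j=3: u_3=91/120 ∈ [1/2, 1) → index 3

0 0 3 3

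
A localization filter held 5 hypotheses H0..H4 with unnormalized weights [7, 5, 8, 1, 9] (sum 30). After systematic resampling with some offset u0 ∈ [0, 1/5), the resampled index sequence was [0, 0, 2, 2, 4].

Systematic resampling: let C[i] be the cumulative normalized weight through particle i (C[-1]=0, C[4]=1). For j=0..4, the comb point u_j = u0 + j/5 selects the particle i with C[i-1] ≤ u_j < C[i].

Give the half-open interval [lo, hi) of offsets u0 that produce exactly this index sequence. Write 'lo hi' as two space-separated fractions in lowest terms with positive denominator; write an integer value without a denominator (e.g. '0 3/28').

C = [7/30, 2/5, 2/3, 7/10, 1]
j=0 picked index 0: u0 ∈ [0, 7/30)
j=1 picked index 0: u0 ∈ [-1/5, 1/30)
j=2 picked index 2: u0 ∈ [0, 4/15)
j=3 picked index 2: u0 ∈ [-1/5, 1/15)
j=4 picked index 4: u0 ∈ [-1/10, 1/5)
intersection: [0, 1/30)

0 1/30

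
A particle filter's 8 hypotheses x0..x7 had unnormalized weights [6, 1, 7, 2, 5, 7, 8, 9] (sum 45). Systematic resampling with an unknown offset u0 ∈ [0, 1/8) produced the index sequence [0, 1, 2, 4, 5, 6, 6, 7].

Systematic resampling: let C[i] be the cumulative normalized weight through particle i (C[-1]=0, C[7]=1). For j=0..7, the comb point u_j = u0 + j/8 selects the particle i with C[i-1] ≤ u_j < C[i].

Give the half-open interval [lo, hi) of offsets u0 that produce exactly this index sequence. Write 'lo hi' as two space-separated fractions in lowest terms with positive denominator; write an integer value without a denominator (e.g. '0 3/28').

1/120 11/360

C = [2/15, 7/45, 14/45, 16/45, 7/15, 28/45, 4/5, 1]
j=0 picked index 0: u0 ∈ [0, 2/15)
j=1 picked index 1: u0 ∈ [1/120, 11/360)
j=2 picked index 2: u0 ∈ [-17/180, 11/180)
j=3 picked index 4: u0 ∈ [-7/360, 11/120)
j=4 picked index 5: u0 ∈ [-1/30, 11/90)
j=5 picked index 6: u0 ∈ [-1/360, 7/40)
j=6 picked index 6: u0 ∈ [-23/180, 1/20)
j=7 picked index 7: u0 ∈ [-3/40, 1/8)
intersection: [1/120, 11/360)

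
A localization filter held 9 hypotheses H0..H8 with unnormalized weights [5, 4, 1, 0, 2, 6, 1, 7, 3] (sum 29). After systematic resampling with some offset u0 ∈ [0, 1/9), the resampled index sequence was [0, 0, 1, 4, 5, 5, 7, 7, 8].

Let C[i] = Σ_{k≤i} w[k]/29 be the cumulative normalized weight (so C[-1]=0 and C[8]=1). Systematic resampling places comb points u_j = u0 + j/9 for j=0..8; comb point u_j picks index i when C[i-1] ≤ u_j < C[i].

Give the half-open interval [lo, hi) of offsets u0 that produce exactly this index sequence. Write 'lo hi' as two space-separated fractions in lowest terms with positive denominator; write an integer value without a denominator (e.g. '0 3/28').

C = [5/29, 9/29, 10/29, 10/29, 12/29, 18/29, 19/29, 26/29, 1]
j=0 picked index 0: u0 ∈ [0, 5/29)
j=1 picked index 0: u0 ∈ [-1/9, 16/261)
j=2 picked index 1: u0 ∈ [-13/261, 23/261)
j=3 picked index 4: u0 ∈ [1/87, 7/87)
j=4 picked index 5: u0 ∈ [-8/261, 46/261)
j=5 picked index 5: u0 ∈ [-37/261, 17/261)
j=6 picked index 7: u0 ∈ [-1/87, 20/87)
j=7 picked index 7: u0 ∈ [-32/261, 31/261)
j=8 picked index 8: u0 ∈ [2/261, 1/9)
intersection: [1/87, 16/261)

1/87 16/261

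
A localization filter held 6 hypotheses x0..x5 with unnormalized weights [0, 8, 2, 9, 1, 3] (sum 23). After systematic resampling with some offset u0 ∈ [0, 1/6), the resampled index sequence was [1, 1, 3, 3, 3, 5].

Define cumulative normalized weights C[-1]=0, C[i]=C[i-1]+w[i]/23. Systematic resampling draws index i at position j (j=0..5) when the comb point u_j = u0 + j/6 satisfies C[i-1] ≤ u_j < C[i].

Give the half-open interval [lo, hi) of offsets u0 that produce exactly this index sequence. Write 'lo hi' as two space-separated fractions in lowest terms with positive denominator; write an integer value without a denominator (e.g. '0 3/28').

C = [0, 8/23, 10/23, 19/23, 20/23, 1]
j=0 picked index 1: u0 ∈ [0, 8/23)
j=1 picked index 1: u0 ∈ [-1/6, 25/138)
j=2 picked index 3: u0 ∈ [7/69, 34/69)
j=3 picked index 3: u0 ∈ [-3/46, 15/46)
j=4 picked index 3: u0 ∈ [-16/69, 11/69)
j=5 picked index 5: u0 ∈ [5/138, 1/6)
intersection: [7/69, 11/69)

7/69 11/69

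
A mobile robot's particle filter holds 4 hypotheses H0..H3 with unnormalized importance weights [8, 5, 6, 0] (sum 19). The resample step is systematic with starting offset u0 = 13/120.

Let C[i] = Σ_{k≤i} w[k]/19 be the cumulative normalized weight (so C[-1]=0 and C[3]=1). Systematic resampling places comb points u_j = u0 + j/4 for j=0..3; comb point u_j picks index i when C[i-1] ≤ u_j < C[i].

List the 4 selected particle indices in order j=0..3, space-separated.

C = [8/19, 13/19, 1, 1]
j=0: u_0=13/120 ∈ [0, 8/19) → index 0
j=1: u_1=43/120 ∈ [0, 8/19) → index 0
j=2: u_2=73/120 ∈ [8/19, 13/19) → index 1
j=3: u_3=103/120 ∈ [13/19, 1) → index 2

0 0 1 2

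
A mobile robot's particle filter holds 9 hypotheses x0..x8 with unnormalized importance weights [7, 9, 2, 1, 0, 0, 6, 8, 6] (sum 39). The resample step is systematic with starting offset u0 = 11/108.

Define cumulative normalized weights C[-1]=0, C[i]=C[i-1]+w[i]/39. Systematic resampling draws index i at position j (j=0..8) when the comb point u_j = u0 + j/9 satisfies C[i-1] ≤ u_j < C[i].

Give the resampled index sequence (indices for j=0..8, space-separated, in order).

C = [7/39, 16/39, 6/13, 19/39, 19/39, 19/39, 25/39, 11/13, 1]
j=0: u_0=11/108 ∈ [0, 7/39) → index 0
j=1: u_1=23/108 ∈ [7/39, 16/39) → index 1
j=2: u_2=35/108 ∈ [7/39, 16/39) → index 1
j=3: u_3=47/108 ∈ [16/39, 6/13) → index 2
j=4: u_4=59/108 ∈ [19/39, 25/39) → index 6
j=5: u_5=71/108 ∈ [25/39, 11/13) → index 7
j=6: u_6=83/108 ∈ [25/39, 11/13) → index 7
j=7: u_7=95/108 ∈ [11/13, 1) → index 8
j=8: u_8=107/108 ∈ [11/13, 1) → index 8

0 1 1 2 6 7 7 8 8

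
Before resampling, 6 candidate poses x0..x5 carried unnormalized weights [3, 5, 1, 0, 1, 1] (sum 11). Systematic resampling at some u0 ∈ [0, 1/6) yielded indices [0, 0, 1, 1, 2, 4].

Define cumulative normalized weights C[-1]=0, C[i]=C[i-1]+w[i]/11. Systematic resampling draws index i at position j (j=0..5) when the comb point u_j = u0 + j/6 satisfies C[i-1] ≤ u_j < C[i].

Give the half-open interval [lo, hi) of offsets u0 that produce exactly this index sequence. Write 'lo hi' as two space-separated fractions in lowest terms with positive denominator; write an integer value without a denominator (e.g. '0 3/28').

C = [3/11, 8/11, 9/11, 9/11, 10/11, 1]
j=0 picked index 0: u0 ∈ [0, 3/11)
j=1 picked index 0: u0 ∈ [-1/6, 7/66)
j=2 picked index 1: u0 ∈ [-2/33, 13/33)
j=3 picked index 1: u0 ∈ [-5/22, 5/22)
j=4 picked index 2: u0 ∈ [2/33, 5/33)
j=5 picked index 4: u0 ∈ [-1/66, 5/66)
intersection: [2/33, 5/66)

2/33 5/66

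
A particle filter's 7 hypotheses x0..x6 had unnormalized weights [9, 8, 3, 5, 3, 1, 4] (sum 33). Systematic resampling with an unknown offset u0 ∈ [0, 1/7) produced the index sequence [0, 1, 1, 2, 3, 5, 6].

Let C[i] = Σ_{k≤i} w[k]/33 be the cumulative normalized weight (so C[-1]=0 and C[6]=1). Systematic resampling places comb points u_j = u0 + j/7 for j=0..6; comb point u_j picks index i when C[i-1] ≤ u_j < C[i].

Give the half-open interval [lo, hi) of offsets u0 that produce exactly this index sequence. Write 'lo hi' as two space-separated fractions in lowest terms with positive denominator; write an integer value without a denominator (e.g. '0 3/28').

31/231 1/7

C = [3/11, 17/33, 20/33, 25/33, 28/33, 29/33, 1]
j=0 picked index 0: u0 ∈ [0, 3/11)
j=1 picked index 1: u0 ∈ [10/77, 86/231)
j=2 picked index 1: u0 ∈ [-1/77, 53/231)
j=3 picked index 2: u0 ∈ [20/231, 41/231)
j=4 picked index 3: u0 ∈ [8/231, 43/231)
j=5 picked index 5: u0 ∈ [31/231, 38/231)
j=6 picked index 6: u0 ∈ [5/231, 1/7)
intersection: [31/231, 1/7)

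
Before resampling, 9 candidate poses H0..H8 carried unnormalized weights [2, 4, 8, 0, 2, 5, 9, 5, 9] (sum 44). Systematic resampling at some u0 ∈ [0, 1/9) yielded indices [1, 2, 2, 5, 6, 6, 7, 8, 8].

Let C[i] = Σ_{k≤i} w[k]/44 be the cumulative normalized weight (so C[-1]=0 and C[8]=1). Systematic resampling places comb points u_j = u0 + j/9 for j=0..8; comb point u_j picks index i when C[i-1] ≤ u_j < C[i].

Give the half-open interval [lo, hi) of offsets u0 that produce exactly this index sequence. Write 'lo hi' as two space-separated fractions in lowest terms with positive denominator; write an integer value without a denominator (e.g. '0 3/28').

1/22 19/198

C = [1/22, 3/22, 7/22, 7/22, 4/11, 21/44, 15/22, 35/44, 1]
j=0 picked index 1: u0 ∈ [1/22, 3/22)
j=1 picked index 2: u0 ∈ [5/198, 41/198)
j=2 picked index 2: u0 ∈ [-17/198, 19/198)
j=3 picked index 5: u0 ∈ [1/33, 19/132)
j=4 picked index 6: u0 ∈ [13/396, 47/198)
j=5 picked index 6: u0 ∈ [-31/396, 25/198)
j=6 picked index 7: u0 ∈ [1/66, 17/132)
j=7 picked index 8: u0 ∈ [7/396, 2/9)
j=8 picked index 8: u0 ∈ [-37/396, 1/9)
intersection: [1/22, 19/198)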